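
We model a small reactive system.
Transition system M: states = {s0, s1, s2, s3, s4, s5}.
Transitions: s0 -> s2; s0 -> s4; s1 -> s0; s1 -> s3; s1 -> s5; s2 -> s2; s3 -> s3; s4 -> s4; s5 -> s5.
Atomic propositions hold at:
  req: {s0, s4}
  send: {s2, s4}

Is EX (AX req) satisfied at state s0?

Yes

Sat(AX req) = {s : every successor in {s0, s4}} = {s4}
Sat(EX (AX req)) = {s : some successor in {s4}} = {s0, s4}
s0 ∈ Sat(EX (AX req)) = {s0, s4}, so the formula holds at s0.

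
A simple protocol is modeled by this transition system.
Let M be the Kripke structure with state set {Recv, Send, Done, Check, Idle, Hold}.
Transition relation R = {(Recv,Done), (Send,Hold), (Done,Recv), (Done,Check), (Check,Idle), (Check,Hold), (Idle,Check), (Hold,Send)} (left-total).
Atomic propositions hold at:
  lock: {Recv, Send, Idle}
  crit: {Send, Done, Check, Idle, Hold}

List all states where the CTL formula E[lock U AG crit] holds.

{Send, Check, Idle, Hold}

AG crit: greatest fixpoint, start Z0 = {Send, Done, Check, Idle, Hold}, keep only states in Sat with every successor in Z. Z1 = {Send, Check, Idle, Hold}; fixed.
Sat(AG crit) = {Send, Check, Idle, Hold}
E[lock U AG crit]: least fixpoint, start Z0 = Sat(AG crit) = {Send, Check, Idle, Hold}, add states in Sat(lock) with some successor in Z. Already a fixed point.
Sat(E[lock U AG crit]) = {Send, Check, Idle, Hold}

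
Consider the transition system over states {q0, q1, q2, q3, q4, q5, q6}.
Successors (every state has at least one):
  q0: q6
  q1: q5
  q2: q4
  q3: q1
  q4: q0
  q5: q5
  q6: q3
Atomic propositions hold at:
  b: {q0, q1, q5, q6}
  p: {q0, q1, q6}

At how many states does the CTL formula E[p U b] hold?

E[p U b]: least fixpoint, start Z0 = Sat(b) = {q0, q1, q5, q6}, add states in Sat(p) with some successor in Z. Already a fixed point.
Sat(E[p U b]) = {q0, q1, q5, q6}
|Sat(E[p U b])| = |{q0, q1, q5, q6}| = 4.

4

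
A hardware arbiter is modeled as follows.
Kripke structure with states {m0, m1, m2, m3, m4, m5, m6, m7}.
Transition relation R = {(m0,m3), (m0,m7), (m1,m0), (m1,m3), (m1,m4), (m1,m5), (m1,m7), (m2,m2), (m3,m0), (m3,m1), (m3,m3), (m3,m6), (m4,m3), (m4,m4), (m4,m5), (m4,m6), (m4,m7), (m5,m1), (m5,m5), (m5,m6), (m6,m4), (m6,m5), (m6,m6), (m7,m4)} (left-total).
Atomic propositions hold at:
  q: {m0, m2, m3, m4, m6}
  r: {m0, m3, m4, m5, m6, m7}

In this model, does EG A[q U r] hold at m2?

No

A[q U r]: least fixpoint, start Z0 = Sat(r) = {m0, m3, m4, m5, m6, m7}, add states in Sat(q) with every successor in Z. Already a fixed point.
Sat(A[q U r]) = {m0, m3, m4, m5, m6, m7}
EG A[q U r]: greatest fixpoint, start Z0 = {m0, m3, m4, m5, m6, m7}, keep only states in Sat with some successor in Z. Already a fixed point.
Sat(EG A[q U r]) = {m0, m3, m4, m5, m6, m7}
m2 ∉ Sat(EG A[q U r]) = {m0, m3, m4, m5, m6, m7}, so the formula does not hold at m2.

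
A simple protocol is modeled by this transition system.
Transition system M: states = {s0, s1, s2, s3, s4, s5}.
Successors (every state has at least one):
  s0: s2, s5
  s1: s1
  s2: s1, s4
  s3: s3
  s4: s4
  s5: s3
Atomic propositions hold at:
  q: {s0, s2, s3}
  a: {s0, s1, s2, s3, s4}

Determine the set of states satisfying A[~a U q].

{s0, s2, s3, s5}

Sat(~a) = {s5}
A[~a U q]: least fixpoint, start Z0 = Sat(q) = {s0, s2, s3}, add states in Sat(~a) with every successor in Z. Z1 = {s0, s2, s3, s5}; fixed.
Sat(A[~a U q]) = {s0, s2, s3, s5}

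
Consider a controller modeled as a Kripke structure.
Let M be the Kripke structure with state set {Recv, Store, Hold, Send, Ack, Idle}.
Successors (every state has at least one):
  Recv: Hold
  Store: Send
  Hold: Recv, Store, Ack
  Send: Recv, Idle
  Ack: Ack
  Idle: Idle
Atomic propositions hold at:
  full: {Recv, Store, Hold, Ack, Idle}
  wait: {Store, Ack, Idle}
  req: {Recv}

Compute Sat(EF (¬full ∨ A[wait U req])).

Sat(¬full) = {Send}
A[wait U req]: least fixpoint, start Z0 = Sat(req) = {Recv}, add states in Sat(wait) with every successor in Z. Already a fixed point.
Sat(A[wait U req]) = {Recv}
Sat(¬full ∨ A[wait U req]) = {Recv, Send}
EF (¬full ∨ A[wait U req]): least fixpoint, start Z0 = {Recv, Send}, add states with some successor in Z. Z1 = {Recv, Store, Hold, Send}; fixed.
Sat(EF (¬full ∨ A[wait U req])) = {Recv, Store, Hold, Send}

{Recv, Store, Hold, Send}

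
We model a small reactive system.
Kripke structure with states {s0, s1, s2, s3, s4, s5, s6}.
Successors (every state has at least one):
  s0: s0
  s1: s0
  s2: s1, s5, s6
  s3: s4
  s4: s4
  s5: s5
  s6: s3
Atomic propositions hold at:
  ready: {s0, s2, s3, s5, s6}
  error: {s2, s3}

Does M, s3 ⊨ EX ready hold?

No

Sat(EX ready) = {s : some successor in {s0, s2, s3, s5, s6}} = {s0, s1, s2, s5, s6}
s3 ∉ Sat(EX ready) = {s0, s1, s2, s5, s6}, so the formula does not hold at s3.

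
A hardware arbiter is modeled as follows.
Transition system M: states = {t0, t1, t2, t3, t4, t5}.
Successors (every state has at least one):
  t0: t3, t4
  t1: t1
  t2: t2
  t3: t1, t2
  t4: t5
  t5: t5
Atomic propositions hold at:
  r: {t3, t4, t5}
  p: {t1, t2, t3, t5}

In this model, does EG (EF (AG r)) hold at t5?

AG r: greatest fixpoint, start Z0 = {t3, t4, t5}, keep only states in Sat with every successor in Z. Z1 = {t4, t5}; fixed.
Sat(AG r) = {t4, t5}
EF (AG r): least fixpoint, start Z0 = {t4, t5}, add states with some successor in Z. Z1 = {t0, t4, t5}; fixed.
Sat(EF (AG r)) = {t0, t4, t5}
EG (EF (AG r)): greatest fixpoint, start Z0 = {t0, t4, t5}, keep only states in Sat with some successor in Z. Already a fixed point.
Sat(EG (EF (AG r))) = {t0, t4, t5}
t5 ∈ Sat(EG (EF (AG r))) = {t0, t4, t5}, so the formula holds at t5.

Yes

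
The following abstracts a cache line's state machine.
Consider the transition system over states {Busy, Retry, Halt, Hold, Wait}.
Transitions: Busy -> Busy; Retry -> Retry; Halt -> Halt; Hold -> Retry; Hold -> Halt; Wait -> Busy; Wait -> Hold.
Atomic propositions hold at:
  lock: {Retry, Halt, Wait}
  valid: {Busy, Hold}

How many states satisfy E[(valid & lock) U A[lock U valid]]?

3

Sat(valid & lock) = ∅
A[lock U valid]: least fixpoint, start Z0 = Sat(valid) = {Busy, Hold}, add states in Sat(lock) with every successor in Z. Z1 = {Busy, Hold, Wait}; fixed.
Sat(A[lock U valid]) = {Busy, Hold, Wait}
E[(valid & lock) U A[lock U valid]]: least fixpoint, start Z0 = Sat(A[lock U valid]) = {Busy, Hold, Wait}, add states in Sat(valid & lock) with some successor in Z. Already a fixed point.
Sat(E[(valid & lock) U A[lock U valid]]) = {Busy, Hold, Wait}
|Sat(E[(valid & lock) U A[lock U valid]])| = |{Busy, Hold, Wait}| = 3.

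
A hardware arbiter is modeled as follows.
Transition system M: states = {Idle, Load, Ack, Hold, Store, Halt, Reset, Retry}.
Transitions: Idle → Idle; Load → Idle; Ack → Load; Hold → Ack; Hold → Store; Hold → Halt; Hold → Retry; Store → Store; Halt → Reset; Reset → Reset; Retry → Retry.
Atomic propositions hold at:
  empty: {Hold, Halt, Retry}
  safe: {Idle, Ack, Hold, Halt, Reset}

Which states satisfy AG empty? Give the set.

AG empty: greatest fixpoint, start Z0 = {Hold, Halt, Retry}, keep only states in Sat with every successor in Z. Z1 = {Retry}; fixed.
Sat(AG empty) = {Retry}

{Retry}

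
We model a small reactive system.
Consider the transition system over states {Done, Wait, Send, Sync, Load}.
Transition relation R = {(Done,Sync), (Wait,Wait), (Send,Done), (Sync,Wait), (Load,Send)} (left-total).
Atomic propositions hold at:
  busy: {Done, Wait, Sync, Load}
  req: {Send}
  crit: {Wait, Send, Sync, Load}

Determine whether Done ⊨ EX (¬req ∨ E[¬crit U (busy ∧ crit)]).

Sat(¬req) = {Done, Wait, Sync, Load}
Sat(¬crit) = {Done}
Sat(busy ∧ crit) = {Wait, Sync, Load}
E[¬crit U (busy ∧ crit)]: least fixpoint, start Z0 = Sat((busy ∧ crit)) = {Wait, Sync, Load}, add states in Sat(¬crit) with some successor in Z. Z1 = {Done, Wait, Sync, Load}; fixed.
Sat(E[¬crit U (busy ∧ crit)]) = {Done, Wait, Sync, Load}
Sat(¬req ∨ E[¬crit U (busy ∧ crit)]) = {Done, Wait, Sync, Load}
Sat(EX (¬req ∨ E[¬crit U (busy ∧ crit)])) = {s : some successor in {Done, Wait, Sync, Load}} = {Done, Wait, Send, Sync}
Done ∈ Sat(EX (¬req ∨ E[¬crit U (busy ∧ crit)])) = {Done, Wait, Send, Sync}, so the formula holds at Done.

Yes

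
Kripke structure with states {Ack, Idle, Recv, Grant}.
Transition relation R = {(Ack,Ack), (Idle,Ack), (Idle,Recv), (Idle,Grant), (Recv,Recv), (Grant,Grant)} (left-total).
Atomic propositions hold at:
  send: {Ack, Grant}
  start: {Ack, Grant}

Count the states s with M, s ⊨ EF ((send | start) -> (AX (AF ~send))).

Sat(send | start) = {Ack, Grant}
Sat(~send) = {Idle, Recv}
AF ~send: least fixpoint, start Z0 = {Idle, Recv}, add states with every successor in Z. Already a fixed point.
Sat(AF ~send) = {Idle, Recv}
Sat(AX (AF ~send)) = {s : every successor in {Idle, Recv}} = {Recv}
Sat((send | start) -> (AX (AF ~send))) = {Idle, Recv}
EF ((send | start) -> (AX (AF ~send))): least fixpoint, start Z0 = {Idle, Recv}, add states with some successor in Z. Already a fixed point.
Sat(EF ((send | start) -> (AX (AF ~send)))) = {Idle, Recv}
|Sat(EF ((send | start) -> (AX (AF ~send))))| = |{Idle, Recv}| = 2.

2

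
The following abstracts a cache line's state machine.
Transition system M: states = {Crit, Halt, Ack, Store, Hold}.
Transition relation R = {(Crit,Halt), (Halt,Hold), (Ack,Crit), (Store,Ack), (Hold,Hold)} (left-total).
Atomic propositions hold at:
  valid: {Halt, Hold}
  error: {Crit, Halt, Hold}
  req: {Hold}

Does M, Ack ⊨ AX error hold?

Yes

Sat(AX error) = {s : every successor in {Crit, Halt, Hold}} = {Crit, Halt, Ack, Hold}
Ack ∈ Sat(AX error) = {Crit, Halt, Ack, Hold}, so the formula holds at Ack.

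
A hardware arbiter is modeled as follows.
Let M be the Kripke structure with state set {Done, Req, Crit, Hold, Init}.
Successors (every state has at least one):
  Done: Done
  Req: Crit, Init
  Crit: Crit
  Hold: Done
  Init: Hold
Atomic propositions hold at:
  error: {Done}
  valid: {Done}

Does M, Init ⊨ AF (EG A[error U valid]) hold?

Yes

A[error U valid]: least fixpoint, start Z0 = Sat(valid) = {Done}, add states in Sat(error) with every successor in Z. Already a fixed point.
Sat(A[error U valid]) = {Done}
EG A[error U valid]: greatest fixpoint, start Z0 = {Done}, keep only states in Sat with some successor in Z. Already a fixed point.
Sat(EG A[error U valid]) = {Done}
AF (EG A[error U valid]): least fixpoint, start Z0 = {Done}, add states with every successor in Z. Z1 = {Done, Hold}; Z2 = {Done, Hold, Init}; fixed.
Sat(AF (EG A[error U valid])) = {Done, Hold, Init}
Init ∈ Sat(AF (EG A[error U valid])) = {Done, Hold, Init}, so the formula holds at Init.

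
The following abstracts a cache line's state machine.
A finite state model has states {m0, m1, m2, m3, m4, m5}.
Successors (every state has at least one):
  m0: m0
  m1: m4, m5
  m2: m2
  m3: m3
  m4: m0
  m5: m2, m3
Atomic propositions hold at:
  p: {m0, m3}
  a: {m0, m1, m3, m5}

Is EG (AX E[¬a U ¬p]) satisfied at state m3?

No

Sat(¬a) = {m2, m4}
Sat(¬p) = {m1, m2, m4, m5}
E[¬a U ¬p]: least fixpoint, start Z0 = Sat(¬p) = {m1, m2, m4, m5}, add states in Sat(¬a) with some successor in Z. Already a fixed point.
Sat(E[¬a U ¬p]) = {m1, m2, m4, m5}
Sat(AX E[¬a U ¬p]) = {s : every successor in {m1, m2, m4, m5}} = {m1, m2}
EG (AX E[¬a U ¬p]): greatest fixpoint, start Z0 = {m1, m2}, keep only states in Sat with some successor in Z. Z1 = {m2}; fixed.
Sat(EG (AX E[¬a U ¬p])) = {m2}
m3 ∉ Sat(EG (AX E[¬a U ¬p])) = {m2}, so the formula does not hold at m3.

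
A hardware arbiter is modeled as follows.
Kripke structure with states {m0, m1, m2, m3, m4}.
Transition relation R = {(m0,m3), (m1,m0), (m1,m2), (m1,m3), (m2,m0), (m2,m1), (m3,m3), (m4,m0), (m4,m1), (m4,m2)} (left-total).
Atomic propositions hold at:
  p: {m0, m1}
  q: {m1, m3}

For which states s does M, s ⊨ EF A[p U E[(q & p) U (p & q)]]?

Sat(q & p) = {m1}
Sat(p & q) = {m1}
E[(q & p) U (p & q)]: least fixpoint, start Z0 = Sat((p & q)) = {m1}, add states in Sat(q & p) with some successor in Z. Already a fixed point.
Sat(E[(q & p) U (p & q)]) = {m1}
A[p U E[(q & p) U (p & q)]]: least fixpoint, start Z0 = Sat(E[(q & p) U (p & q)]) = {m1}, add states in Sat(p) with every successor in Z. Already a fixed point.
Sat(A[p U E[(q & p) U (p & q)]]) = {m1}
EF A[p U E[(q & p) U (p & q)]]: least fixpoint, start Z0 = {m1}, add states with some successor in Z. Z1 = {m1, m2, m4}; fixed.
Sat(EF A[p U E[(q & p) U (p & q)]]) = {m1, m2, m4}

{m1, m2, m4}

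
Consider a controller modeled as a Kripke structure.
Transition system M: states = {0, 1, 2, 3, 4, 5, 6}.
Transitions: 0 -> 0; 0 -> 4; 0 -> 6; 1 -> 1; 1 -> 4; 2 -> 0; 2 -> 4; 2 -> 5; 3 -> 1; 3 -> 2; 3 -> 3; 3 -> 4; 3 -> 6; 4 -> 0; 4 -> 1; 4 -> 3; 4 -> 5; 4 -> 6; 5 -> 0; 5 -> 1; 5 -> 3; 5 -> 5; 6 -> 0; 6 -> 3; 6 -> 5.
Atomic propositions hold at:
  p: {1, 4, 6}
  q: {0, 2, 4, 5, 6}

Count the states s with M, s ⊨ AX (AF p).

AF p: least fixpoint, start Z0 = {1, 4, 6}, add states with every successor in Z. Already a fixed point.
Sat(AF p) = {1, 4, 6}
Sat(AX (AF p)) = {s : every successor in {1, 4, 6}} = {1}
|Sat(AX (AF p))| = |{1}| = 1.

1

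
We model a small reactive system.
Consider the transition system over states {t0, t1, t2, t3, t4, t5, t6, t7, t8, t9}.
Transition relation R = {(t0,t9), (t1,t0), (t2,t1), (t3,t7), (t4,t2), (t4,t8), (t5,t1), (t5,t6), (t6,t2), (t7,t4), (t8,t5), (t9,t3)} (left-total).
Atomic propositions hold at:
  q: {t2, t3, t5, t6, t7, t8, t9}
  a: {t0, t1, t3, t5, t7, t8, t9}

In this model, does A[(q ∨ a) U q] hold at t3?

Sat(q ∨ a) = {t0, t1, t2, t3, t5, t6, t7, t8, t9}
A[(q ∨ a) U q]: least fixpoint, start Z0 = Sat(q) = {t2, t3, t5, t6, t7, t8, t9}, add states in Sat(q ∨ a) with every successor in Z. Z1 = {t0, t2, t3, t5, t6, t7, t8, t9}; Z2 = {t0, t1, t2, t3, t5, t6, t7, t8, t9}; fixed.
Sat(A[(q ∨ a) U q]) = {t0, t1, t2, t3, t5, t6, t7, t8, t9}
t3 ∈ Sat(A[(q ∨ a) U q]) = {t0, t1, t2, t3, t5, t6, t7, t8, t9}, so the formula holds at t3.

Yes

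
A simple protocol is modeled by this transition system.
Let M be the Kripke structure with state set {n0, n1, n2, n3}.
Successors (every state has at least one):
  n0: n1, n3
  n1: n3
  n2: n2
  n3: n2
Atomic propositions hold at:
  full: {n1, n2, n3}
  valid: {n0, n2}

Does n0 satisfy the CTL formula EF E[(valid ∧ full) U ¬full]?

Yes

Sat(valid ∧ full) = {n2}
Sat(¬full) = {n0}
E[(valid ∧ full) U ¬full]: least fixpoint, start Z0 = Sat(¬full) = {n0}, add states in Sat(valid ∧ full) with some successor in Z. Already a fixed point.
Sat(E[(valid ∧ full) U ¬full]) = {n0}
EF E[(valid ∧ full) U ¬full]: least fixpoint, start Z0 = {n0}, add states with some successor in Z. Already a fixed point.
Sat(EF E[(valid ∧ full) U ¬full]) = {n0}
n0 ∈ Sat(EF E[(valid ∧ full) U ¬full]) = {n0}, so the formula holds at n0.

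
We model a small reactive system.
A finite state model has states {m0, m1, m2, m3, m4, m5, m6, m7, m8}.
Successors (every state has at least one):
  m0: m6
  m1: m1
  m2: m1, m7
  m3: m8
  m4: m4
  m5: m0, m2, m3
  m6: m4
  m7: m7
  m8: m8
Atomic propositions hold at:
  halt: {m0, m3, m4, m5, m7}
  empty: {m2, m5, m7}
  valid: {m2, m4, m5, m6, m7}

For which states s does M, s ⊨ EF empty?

{m2, m5, m7}

EF empty: least fixpoint, start Z0 = {m2, m5, m7}, add states with some successor in Z. Already a fixed point.
Sat(EF empty) = {m2, m5, m7}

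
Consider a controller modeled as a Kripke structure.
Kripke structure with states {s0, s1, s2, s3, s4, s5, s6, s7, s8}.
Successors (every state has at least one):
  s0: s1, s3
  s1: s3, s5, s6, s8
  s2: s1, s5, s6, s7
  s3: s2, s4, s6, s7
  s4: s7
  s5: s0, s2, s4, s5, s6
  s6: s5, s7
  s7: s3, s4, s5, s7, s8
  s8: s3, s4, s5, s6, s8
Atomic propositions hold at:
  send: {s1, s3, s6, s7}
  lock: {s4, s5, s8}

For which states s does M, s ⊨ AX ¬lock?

{s0, s4}

Sat(¬lock) = {s0, s1, s2, s3, s6, s7}
Sat(AX ¬lock) = {s : every successor in {s0, s1, s2, s3, s6, s7}} = {s0, s4}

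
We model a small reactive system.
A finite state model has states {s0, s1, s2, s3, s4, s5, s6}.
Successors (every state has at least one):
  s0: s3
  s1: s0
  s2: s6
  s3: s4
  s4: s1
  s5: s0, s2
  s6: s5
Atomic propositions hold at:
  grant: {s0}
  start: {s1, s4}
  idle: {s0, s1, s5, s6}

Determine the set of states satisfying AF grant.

AF grant: least fixpoint, start Z0 = {s0}, add states with every successor in Z. Z1 = {s0, s1}; Z2 = {s0, s1, s4}; Z3 = {s0, s1, s3, s4}; fixed.
Sat(AF grant) = {s0, s1, s3, s4}

{s0, s1, s3, s4}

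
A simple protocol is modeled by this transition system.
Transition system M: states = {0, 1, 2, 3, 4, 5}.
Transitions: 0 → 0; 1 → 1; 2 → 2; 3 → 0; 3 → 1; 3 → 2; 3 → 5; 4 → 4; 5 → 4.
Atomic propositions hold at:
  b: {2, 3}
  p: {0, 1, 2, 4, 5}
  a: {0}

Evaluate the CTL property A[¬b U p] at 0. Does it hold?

Yes

Sat(¬b) = {0, 1, 4, 5}
A[¬b U p]: least fixpoint, start Z0 = Sat(p) = {0, 1, 2, 4, 5}, add states in Sat(¬b) with every successor in Z. Already a fixed point.
Sat(A[¬b U p]) = {0, 1, 2, 4, 5}
0 ∈ Sat(A[¬b U p]) = {0, 1, 2, 4, 5}, so the formula holds at 0.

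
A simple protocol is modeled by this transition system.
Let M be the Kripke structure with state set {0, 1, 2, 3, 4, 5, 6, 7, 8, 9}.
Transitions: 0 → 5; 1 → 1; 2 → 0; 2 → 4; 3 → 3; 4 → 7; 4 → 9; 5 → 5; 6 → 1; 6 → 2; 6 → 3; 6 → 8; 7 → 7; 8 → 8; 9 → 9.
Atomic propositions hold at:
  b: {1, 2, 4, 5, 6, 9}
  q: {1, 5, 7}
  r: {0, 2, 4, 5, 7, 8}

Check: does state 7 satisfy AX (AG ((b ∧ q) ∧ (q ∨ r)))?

No

Sat(b ∧ q) = {1, 5}
Sat(q ∨ r) = {0, 1, 2, 4, 5, 7, 8}
Sat((b ∧ q) ∧ (q ∨ r)) = {1, 5}
AG ((b ∧ q) ∧ (q ∨ r)): greatest fixpoint, start Z0 = {1, 5}, keep only states in Sat with every successor in Z. Already a fixed point.
Sat(AG ((b ∧ q) ∧ (q ∨ r))) = {1, 5}
Sat(AX (AG ((b ∧ q) ∧ (q ∨ r)))) = {s : every successor in {1, 5}} = {0, 1, 5}
7 ∉ Sat(AX (AG ((b ∧ q) ∧ (q ∨ r)))) = {0, 1, 5}, so the formula does not hold at 7.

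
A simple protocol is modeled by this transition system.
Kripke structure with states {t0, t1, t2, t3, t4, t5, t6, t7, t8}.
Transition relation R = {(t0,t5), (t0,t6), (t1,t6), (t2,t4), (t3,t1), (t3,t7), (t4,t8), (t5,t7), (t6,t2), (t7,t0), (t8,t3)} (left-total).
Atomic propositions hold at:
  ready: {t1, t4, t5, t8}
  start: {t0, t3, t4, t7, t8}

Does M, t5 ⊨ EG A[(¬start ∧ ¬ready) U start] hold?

No

Sat(¬start) = {t1, t2, t5, t6}
Sat(¬ready) = {t0, t2, t3, t6, t7}
Sat(¬start ∧ ¬ready) = {t2, t6}
A[(¬start ∧ ¬ready) U start]: least fixpoint, start Z0 = Sat(start) = {t0, t3, t4, t7, t8}, add states in Sat(¬start ∧ ¬ready) with every successor in Z. Z1 = {t0, t2, t3, t4, t7, t8}; Z2 = {t0, t2, t3, t4, t6, t7, t8}; fixed.
Sat(A[(¬start ∧ ¬ready) U start]) = {t0, t2, t3, t4, t6, t7, t8}
EG A[(¬start ∧ ¬ready) U start]: greatest fixpoint, start Z0 = {t0, t2, t3, t4, t6, t7, t8}, keep only states in Sat with some successor in Z. Already a fixed point.
Sat(EG A[(¬start ∧ ¬ready) U start]) = {t0, t2, t3, t4, t6, t7, t8}
t5 ∉ Sat(EG A[(¬start ∧ ¬ready) U start]) = {t0, t2, t3, t4, t6, t7, t8}, so the formula does not hold at t5.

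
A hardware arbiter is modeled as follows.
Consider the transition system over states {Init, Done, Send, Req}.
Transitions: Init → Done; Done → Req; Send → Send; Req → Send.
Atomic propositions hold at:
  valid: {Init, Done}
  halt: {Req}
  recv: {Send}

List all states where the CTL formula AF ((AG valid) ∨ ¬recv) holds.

{Init, Done, Req}

AG valid: greatest fixpoint, start Z0 = {Init, Done}, keep only states in Sat with every successor in Z. Z1 = {Init}; Z2 = ∅; fixed.
Sat(AG valid) = ∅
Sat(¬recv) = {Init, Done, Req}
Sat((AG valid) ∨ ¬recv) = {Init, Done, Req}
AF ((AG valid) ∨ ¬recv): least fixpoint, start Z0 = {Init, Done, Req}, add states with every successor in Z. Already a fixed point.
Sat(AF ((AG valid) ∨ ¬recv)) = {Init, Done, Req}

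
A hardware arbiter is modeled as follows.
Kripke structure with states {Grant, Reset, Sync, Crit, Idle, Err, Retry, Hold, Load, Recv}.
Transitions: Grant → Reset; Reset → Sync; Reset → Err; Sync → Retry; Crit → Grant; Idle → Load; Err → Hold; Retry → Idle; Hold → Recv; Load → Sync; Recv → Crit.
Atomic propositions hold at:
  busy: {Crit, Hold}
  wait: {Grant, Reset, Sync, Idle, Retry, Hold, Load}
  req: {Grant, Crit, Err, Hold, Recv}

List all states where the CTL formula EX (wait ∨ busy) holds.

{Grant, Reset, Sync, Crit, Idle, Err, Retry, Load, Recv}

Sat(wait ∨ busy) = {Grant, Reset, Sync, Crit, Idle, Retry, Hold, Load}
Sat(EX (wait ∨ busy)) = {s : some successor in {Grant, Reset, Sync, Crit, Idle, Retry, Hold, Load}} = {Grant, Reset, Sync, Crit, Idle, Err, Retry, Load, Recv}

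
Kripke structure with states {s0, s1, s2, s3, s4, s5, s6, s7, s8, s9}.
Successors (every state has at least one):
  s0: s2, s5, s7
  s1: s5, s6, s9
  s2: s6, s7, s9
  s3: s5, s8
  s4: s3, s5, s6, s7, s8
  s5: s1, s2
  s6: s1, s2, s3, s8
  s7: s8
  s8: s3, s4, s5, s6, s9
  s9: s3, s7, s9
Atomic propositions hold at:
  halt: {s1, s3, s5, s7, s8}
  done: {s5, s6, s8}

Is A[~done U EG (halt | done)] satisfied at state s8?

Yes

Sat(~done) = {s0, s1, s2, s3, s4, s7, s9}
Sat(halt | done) = {s1, s3, s5, s6, s7, s8}
EG (halt | done): greatest fixpoint, start Z0 = {s1, s3, s5, s6, s7, s8}, keep only states in Sat with some successor in Z. Already a fixed point.
Sat(EG (halt | done)) = {s1, s3, s5, s6, s7, s8}
A[~done U EG (halt | done)]: least fixpoint, start Z0 = Sat(EG (halt | done)) = {s1, s3, s5, s6, s7, s8}, add states in Sat(~done) with every successor in Z. Z1 = {s1, s3, s4, s5, s6, s7, s8}; fixed.
Sat(A[~done U EG (halt | done)]) = {s1, s3, s4, s5, s6, s7, s8}
s8 ∈ Sat(A[~done U EG (halt | done)]) = {s1, s3, s4, s5, s6, s7, s8}, so the formula holds at s8.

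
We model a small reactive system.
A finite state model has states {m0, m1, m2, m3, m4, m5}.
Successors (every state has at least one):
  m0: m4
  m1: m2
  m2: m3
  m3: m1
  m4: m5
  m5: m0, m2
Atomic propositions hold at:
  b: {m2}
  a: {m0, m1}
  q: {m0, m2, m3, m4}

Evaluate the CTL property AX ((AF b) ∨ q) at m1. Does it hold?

Yes

AF b: least fixpoint, start Z0 = {m2}, add states with every successor in Z. Z1 = {m1, m2}; Z2 = {m1, m2, m3}; fixed.
Sat(AF b) = {m1, m2, m3}
Sat((AF b) ∨ q) = {m0, m1, m2, m3, m4}
Sat(AX ((AF b) ∨ q)) = {s : every successor in {m0, m1, m2, m3, m4}} = {m0, m1, m2, m3, m5}
m1 ∈ Sat(AX ((AF b) ∨ q)) = {m0, m1, m2, m3, m5}, so the formula holds at m1.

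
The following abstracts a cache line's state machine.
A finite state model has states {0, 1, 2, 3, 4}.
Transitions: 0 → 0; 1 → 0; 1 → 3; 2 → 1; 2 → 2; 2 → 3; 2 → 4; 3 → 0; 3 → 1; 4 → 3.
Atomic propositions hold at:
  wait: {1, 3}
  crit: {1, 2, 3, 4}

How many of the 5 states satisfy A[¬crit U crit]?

Sat(¬crit) = {0}
A[¬crit U crit]: least fixpoint, start Z0 = Sat(crit) = {1, 2, 3, 4}, add states in Sat(¬crit) with every successor in Z. Already a fixed point.
Sat(A[¬crit U crit]) = {1, 2, 3, 4}
|Sat(A[¬crit U crit])| = |{1, 2, 3, 4}| = 4.

4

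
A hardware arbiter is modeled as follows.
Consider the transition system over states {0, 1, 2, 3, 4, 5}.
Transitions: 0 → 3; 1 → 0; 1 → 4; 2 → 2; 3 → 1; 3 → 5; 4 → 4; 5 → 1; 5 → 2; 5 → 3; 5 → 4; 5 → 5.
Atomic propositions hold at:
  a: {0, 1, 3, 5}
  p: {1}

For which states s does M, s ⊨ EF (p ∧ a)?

Sat(p ∧ a) = {1}
EF (p ∧ a): least fixpoint, start Z0 = {1}, add states with some successor in Z. Z1 = {1, 3, 5}; Z2 = {0, 1, 3, 5}; fixed.
Sat(EF (p ∧ a)) = {0, 1, 3, 5}

{0, 1, 3, 5}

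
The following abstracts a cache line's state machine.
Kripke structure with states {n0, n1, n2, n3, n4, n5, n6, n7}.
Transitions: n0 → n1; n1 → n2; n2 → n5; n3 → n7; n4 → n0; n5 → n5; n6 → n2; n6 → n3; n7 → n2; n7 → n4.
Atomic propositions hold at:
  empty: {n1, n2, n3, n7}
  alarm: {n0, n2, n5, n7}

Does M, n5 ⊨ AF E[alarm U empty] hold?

E[alarm U empty]: least fixpoint, start Z0 = Sat(empty) = {n1, n2, n3, n7}, add states in Sat(alarm) with some successor in Z. Z1 = {n0, n1, n2, n3, n7}; fixed.
Sat(E[alarm U empty]) = {n0, n1, n2, n3, n7}
AF E[alarm U empty]: least fixpoint, start Z0 = {n0, n1, n2, n3, n7}, add states with every successor in Z. Z1 = {n0, n1, n2, n3, n4, n6, n7}; fixed.
Sat(AF E[alarm U empty]) = {n0, n1, n2, n3, n4, n6, n7}
n5 ∉ Sat(AF E[alarm U empty]) = {n0, n1, n2, n3, n4, n6, n7}, so the formula does not hold at n5.

No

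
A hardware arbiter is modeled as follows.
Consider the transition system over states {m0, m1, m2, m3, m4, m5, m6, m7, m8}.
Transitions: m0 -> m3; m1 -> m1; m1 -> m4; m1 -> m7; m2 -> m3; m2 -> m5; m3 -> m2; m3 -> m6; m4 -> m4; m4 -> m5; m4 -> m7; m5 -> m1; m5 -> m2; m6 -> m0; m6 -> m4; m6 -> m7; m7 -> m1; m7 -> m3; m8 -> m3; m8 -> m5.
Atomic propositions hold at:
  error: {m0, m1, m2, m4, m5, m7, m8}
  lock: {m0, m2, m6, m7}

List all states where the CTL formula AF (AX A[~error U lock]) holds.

Sat(~error) = {m3, m6}
A[~error U lock]: least fixpoint, start Z0 = Sat(lock) = {m0, m2, m6, m7}, add states in Sat(~error) with every successor in Z. Z1 = {m0, m2, m3, m6, m7}; fixed.
Sat(A[~error U lock]) = {m0, m2, m3, m6, m7}
Sat(AX A[~error U lock]) = {s : every successor in {m0, m2, m3, m6, m7}} = {m0, m3}
AF (AX A[~error U lock]): least fixpoint, start Z0 = {m0, m3}, add states with every successor in Z. Already a fixed point.
Sat(AF (AX A[~error U lock])) = {m0, m3}

{m0, m3}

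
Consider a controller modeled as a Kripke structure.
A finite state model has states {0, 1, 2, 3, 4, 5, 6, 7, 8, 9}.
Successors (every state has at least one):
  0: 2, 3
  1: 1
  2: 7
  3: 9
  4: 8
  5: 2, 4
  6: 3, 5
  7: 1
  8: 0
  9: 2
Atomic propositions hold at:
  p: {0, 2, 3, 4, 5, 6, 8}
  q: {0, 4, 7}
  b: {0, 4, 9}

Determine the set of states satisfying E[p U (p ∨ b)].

Sat(p ∨ b) = {0, 2, 3, 4, 5, 6, 8, 9}
E[p U (p ∨ b)]: least fixpoint, start Z0 = Sat((p ∨ b)) = {0, 2, 3, 4, 5, 6, 8, 9}, add states in Sat(p) with some successor in Z. Already a fixed point.
Sat(E[p U (p ∨ b)]) = {0, 2, 3, 4, 5, 6, 8, 9}

{0, 2, 3, 4, 5, 6, 8, 9}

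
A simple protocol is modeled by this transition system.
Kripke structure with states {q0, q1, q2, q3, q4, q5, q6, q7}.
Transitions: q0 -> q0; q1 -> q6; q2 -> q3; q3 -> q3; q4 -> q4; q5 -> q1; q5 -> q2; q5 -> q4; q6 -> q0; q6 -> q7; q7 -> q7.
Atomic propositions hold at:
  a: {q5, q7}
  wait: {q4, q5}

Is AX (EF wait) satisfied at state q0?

EF wait: least fixpoint, start Z0 = {q4, q5}, add states with some successor in Z. Already a fixed point.
Sat(EF wait) = {q4, q5}
Sat(AX (EF wait)) = {s : every successor in {q4, q5}} = {q4}
q0 ∉ Sat(AX (EF wait)) = {q4}, so the formula does not hold at q0.

No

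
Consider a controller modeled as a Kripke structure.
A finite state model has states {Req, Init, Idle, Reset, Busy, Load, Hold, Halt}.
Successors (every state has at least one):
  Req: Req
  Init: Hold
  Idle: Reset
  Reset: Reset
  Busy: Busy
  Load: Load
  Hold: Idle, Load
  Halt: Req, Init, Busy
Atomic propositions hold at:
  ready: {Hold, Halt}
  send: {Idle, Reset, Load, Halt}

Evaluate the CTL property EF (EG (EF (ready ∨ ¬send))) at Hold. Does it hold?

Sat(¬send) = {Req, Init, Busy, Hold}
Sat(ready ∨ ¬send) = {Req, Init, Busy, Hold, Halt}
EF (ready ∨ ¬send): least fixpoint, start Z0 = {Req, Init, Busy, Hold, Halt}, add states with some successor in Z. Already a fixed point.
Sat(EF (ready ∨ ¬send)) = {Req, Init, Busy, Hold, Halt}
EG (EF (ready ∨ ¬send)): greatest fixpoint, start Z0 = {Req, Init, Busy, Hold, Halt}, keep only states in Sat with some successor in Z. Z1 = {Req, Init, Busy, Halt}; Z2 = {Req, Busy, Halt}; fixed.
Sat(EG (EF (ready ∨ ¬send))) = {Req, Busy, Halt}
EF (EG (EF (ready ∨ ¬send))): least fixpoint, start Z0 = {Req, Busy, Halt}, add states with some successor in Z. Already a fixed point.
Sat(EF (EG (EF (ready ∨ ¬send)))) = {Req, Busy, Halt}
Hold ∉ Sat(EF (EG (EF (ready ∨ ¬send)))) = {Req, Busy, Halt}, so the formula does not hold at Hold.

No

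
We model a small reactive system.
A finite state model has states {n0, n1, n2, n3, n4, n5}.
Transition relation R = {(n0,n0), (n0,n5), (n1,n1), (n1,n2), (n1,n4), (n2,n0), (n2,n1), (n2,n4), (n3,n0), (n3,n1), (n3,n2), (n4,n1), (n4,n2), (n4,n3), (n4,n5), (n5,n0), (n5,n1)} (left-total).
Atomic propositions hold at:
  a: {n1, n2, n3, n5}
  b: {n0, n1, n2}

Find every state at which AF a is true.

AF a: least fixpoint, start Z0 = {n1, n2, n3, n5}, add states with every successor in Z. Z1 = {n1, n2, n3, n4, n5}; fixed.
Sat(AF a) = {n1, n2, n3, n4, n5}

{n1, n2, n3, n4, n5}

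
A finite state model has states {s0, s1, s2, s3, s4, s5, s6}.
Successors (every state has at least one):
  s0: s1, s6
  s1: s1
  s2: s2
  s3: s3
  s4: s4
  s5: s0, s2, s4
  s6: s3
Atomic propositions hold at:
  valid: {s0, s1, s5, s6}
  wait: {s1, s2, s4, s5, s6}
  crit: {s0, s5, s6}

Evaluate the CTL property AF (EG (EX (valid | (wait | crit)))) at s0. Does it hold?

Sat(wait | crit) = {s0, s1, s2, s4, s5, s6}
Sat(valid | (wait | crit)) = {s0, s1, s2, s4, s5, s6}
Sat(EX (valid | (wait | crit))) = {s : some successor in {s0, s1, s2, s4, s5, s6}} = {s0, s1, s2, s4, s5}
EG (EX (valid | (wait | crit))): greatest fixpoint, start Z0 = {s0, s1, s2, s4, s5}, keep only states in Sat with some successor in Z. Already a fixed point.
Sat(EG (EX (valid | (wait | crit)))) = {s0, s1, s2, s4, s5}
AF (EG (EX (valid | (wait | crit)))): least fixpoint, start Z0 = {s0, s1, s2, s4, s5}, add states with every successor in Z. Already a fixed point.
Sat(AF (EG (EX (valid | (wait | crit))))) = {s0, s1, s2, s4, s5}
s0 ∈ Sat(AF (EG (EX (valid | (wait | crit))))) = {s0, s1, s2, s4, s5}, so the formula holds at s0.

Yes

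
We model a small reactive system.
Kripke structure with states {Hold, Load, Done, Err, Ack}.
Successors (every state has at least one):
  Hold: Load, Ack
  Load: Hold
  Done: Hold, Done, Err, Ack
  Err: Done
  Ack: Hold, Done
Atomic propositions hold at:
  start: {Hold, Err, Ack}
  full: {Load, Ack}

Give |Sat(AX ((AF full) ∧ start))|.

1

AF full: least fixpoint, start Z0 = {Load, Ack}, add states with every successor in Z. Z1 = {Hold, Load, Ack}; fixed.
Sat(AF full) = {Hold, Load, Ack}
Sat((AF full) ∧ start) = {Hold, Ack}
Sat(AX ((AF full) ∧ start)) = {s : every successor in {Hold, Ack}} = {Load}
|Sat(AX ((AF full) ∧ start))| = |{Load}| = 1.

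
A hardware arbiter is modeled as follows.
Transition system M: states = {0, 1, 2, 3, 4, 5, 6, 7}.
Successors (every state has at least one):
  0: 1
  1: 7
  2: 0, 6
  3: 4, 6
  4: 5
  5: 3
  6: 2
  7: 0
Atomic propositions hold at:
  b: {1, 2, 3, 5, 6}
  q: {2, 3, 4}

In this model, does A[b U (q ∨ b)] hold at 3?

Sat(q ∨ b) = {1, 2, 3, 4, 5, 6}
A[b U (q ∨ b)]: least fixpoint, start Z0 = Sat((q ∨ b)) = {1, 2, 3, 4, 5, 6}, add states in Sat(b) with every successor in Z. Already a fixed point.
Sat(A[b U (q ∨ b)]) = {1, 2, 3, 4, 5, 6}
3 ∈ Sat(A[b U (q ∨ b)]) = {1, 2, 3, 4, 5, 6}, so the formula holds at 3.

Yes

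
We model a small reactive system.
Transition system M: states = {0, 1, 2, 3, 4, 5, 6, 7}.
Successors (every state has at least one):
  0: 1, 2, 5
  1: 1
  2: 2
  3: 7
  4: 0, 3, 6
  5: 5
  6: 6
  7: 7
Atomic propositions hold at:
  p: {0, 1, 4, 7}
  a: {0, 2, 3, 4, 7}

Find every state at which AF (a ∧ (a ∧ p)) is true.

{0, 3, 4, 7}

Sat(a ∧ p) = {0, 4, 7}
Sat(a ∧ (a ∧ p)) = {0, 4, 7}
AF (a ∧ (a ∧ p)): least fixpoint, start Z0 = {0, 4, 7}, add states with every successor in Z. Z1 = {0, 3, 4, 7}; fixed.
Sat(AF (a ∧ (a ∧ p))) = {0, 3, 4, 7}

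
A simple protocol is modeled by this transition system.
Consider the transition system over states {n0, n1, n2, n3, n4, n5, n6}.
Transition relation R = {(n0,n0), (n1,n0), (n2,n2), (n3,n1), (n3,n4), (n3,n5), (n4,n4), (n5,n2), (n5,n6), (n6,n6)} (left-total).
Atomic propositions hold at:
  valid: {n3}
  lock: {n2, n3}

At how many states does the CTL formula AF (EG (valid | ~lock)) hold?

Sat(~lock) = {n0, n1, n4, n5, n6}
Sat(valid | ~lock) = {n0, n1, n3, n4, n5, n6}
EG (valid | ~lock): greatest fixpoint, start Z0 = {n0, n1, n3, n4, n5, n6}, keep only states in Sat with some successor in Z. Already a fixed point.
Sat(EG (valid | ~lock)) = {n0, n1, n3, n4, n5, n6}
AF (EG (valid | ~lock)): least fixpoint, start Z0 = {n0, n1, n3, n4, n5, n6}, add states with every successor in Z. Already a fixed point.
Sat(AF (EG (valid | ~lock))) = {n0, n1, n3, n4, n5, n6}
|Sat(AF (EG (valid | ~lock)))| = |{n0, n1, n3, n4, n5, n6}| = 6.

6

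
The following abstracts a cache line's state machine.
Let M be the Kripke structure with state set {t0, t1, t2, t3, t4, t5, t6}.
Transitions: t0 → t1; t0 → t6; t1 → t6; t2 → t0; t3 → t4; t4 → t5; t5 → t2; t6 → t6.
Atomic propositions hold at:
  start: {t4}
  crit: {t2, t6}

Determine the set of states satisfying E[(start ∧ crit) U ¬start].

{t0, t1, t2, t3, t5, t6}

Sat(start ∧ crit) = ∅
Sat(¬start) = {t0, t1, t2, t3, t5, t6}
E[(start ∧ crit) U ¬start]: least fixpoint, start Z0 = Sat(¬start) = {t0, t1, t2, t3, t5, t6}, add states in Sat(start ∧ crit) with some successor in Z. Already a fixed point.
Sat(E[(start ∧ crit) U ¬start]) = {t0, t1, t2, t3, t5, t6}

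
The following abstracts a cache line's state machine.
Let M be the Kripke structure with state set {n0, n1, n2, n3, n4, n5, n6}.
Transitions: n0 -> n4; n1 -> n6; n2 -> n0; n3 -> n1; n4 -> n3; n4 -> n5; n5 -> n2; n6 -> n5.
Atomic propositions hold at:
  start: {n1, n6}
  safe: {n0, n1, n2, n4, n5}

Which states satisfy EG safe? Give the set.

EG safe: greatest fixpoint, start Z0 = {n0, n1, n2, n4, n5}, keep only states in Sat with some successor in Z. Z1 = {n0, n2, n4, n5}; fixed.
Sat(EG safe) = {n0, n2, n4, n5}

{n0, n2, n4, n5}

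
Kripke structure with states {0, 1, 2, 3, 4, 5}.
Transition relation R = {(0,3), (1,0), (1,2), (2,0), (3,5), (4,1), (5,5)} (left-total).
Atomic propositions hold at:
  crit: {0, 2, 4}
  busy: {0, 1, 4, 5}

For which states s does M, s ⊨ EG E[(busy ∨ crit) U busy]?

Sat(busy ∨ crit) = {0, 1, 2, 4, 5}
E[(busy ∨ crit) U busy]: least fixpoint, start Z0 = Sat(busy) = {0, 1, 4, 5}, add states in Sat(busy ∨ crit) with some successor in Z. Z1 = {0, 1, 2, 4, 5}; fixed.
Sat(E[(busy ∨ crit) U busy]) = {0, 1, 2, 4, 5}
EG E[(busy ∨ crit) U busy]: greatest fixpoint, start Z0 = {0, 1, 2, 4, 5}, keep only states in Sat with some successor in Z. Z1 = {1, 2, 4, 5}; Z2 = {1, 4, 5}; Z3 = {4, 5}; Z4 = {5}; fixed.
Sat(EG E[(busy ∨ crit) U busy]) = {5}

{5}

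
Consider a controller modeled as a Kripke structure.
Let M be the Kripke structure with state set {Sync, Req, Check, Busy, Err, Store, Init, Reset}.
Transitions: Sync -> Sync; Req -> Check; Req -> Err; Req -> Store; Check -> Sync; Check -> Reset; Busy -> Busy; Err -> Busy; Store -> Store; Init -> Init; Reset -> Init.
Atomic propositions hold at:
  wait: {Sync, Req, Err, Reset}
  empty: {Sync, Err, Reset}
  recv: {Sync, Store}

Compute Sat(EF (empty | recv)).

{Sync, Req, Check, Err, Store, Reset}

Sat(empty | recv) = {Sync, Err, Store, Reset}
EF (empty | recv): least fixpoint, start Z0 = {Sync, Err, Store, Reset}, add states with some successor in Z. Z1 = {Sync, Req, Check, Err, Store, Reset}; fixed.
Sat(EF (empty | recv)) = {Sync, Req, Check, Err, Store, Reset}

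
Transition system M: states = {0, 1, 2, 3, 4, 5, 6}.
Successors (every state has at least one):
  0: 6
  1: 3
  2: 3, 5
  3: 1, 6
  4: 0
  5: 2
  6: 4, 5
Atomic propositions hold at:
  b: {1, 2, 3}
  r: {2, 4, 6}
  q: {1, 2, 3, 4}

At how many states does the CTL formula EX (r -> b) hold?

Sat(r -> b) = {0, 1, 2, 3, 5}
Sat(EX (r -> b)) = {s : some successor in {0, 1, 2, 3, 5}} = {1, 2, 3, 4, 5, 6}
|Sat(EX (r -> b))| = |{1, 2, 3, 4, 5, 6}| = 6.

6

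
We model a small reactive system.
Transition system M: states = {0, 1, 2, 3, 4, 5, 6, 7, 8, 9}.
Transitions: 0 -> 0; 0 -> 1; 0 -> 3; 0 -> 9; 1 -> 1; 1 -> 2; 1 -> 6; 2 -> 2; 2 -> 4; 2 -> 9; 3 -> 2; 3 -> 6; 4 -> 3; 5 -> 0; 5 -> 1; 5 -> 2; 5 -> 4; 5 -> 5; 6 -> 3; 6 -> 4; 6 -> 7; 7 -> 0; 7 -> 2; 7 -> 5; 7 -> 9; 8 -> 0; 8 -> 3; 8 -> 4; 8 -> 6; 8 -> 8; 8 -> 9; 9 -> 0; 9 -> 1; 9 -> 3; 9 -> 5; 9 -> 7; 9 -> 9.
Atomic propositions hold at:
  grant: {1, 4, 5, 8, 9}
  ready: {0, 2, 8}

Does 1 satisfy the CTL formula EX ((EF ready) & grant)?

Yes

EF ready: least fixpoint, start Z0 = {0, 2, 8}, add states with some successor in Z. Z1 = {0, 1, 2, 3, 5, 7, 8, 9}; Z2 = {0, 1, 2, 3, 4, 5, 6, 7, 8, 9}; fixed.
Sat(EF ready) = {0, 1, 2, 3, 4, 5, 6, 7, 8, 9}
Sat((EF ready) & grant) = {1, 4, 5, 8, 9}
Sat(EX ((EF ready) & grant)) = {s : some successor in {1, 4, 5, 8, 9}} = {0, 1, 2, 5, 6, 7, 8, 9}
1 ∈ Sat(EX ((EF ready) & grant)) = {0, 1, 2, 5, 6, 7, 8, 9}, so the formula holds at 1.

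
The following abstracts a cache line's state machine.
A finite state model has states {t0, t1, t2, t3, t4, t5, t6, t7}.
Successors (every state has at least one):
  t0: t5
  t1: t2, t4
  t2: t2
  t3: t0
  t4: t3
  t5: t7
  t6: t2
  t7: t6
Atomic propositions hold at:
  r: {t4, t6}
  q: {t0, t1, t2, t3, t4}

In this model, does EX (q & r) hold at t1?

Yes

Sat(q & r) = {t4}
Sat(EX (q & r)) = {s : some successor in {t4}} = {t1}
t1 ∈ Sat(EX (q & r)) = {t1}, so the formula holds at t1.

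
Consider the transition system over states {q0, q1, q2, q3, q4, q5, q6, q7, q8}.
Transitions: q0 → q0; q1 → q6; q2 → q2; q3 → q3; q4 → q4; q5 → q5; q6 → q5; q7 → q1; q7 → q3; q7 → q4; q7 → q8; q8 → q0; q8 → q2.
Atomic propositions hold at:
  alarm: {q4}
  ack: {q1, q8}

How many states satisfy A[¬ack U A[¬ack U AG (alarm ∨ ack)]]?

1

Sat(¬ack) = {q0, q2, q3, q4, q5, q6, q7}
Sat(alarm ∨ ack) = {q1, q4, q8}
AG (alarm ∨ ack): greatest fixpoint, start Z0 = {q1, q4, q8}, keep only states in Sat with every successor in Z. Z1 = {q4}; fixed.
Sat(AG (alarm ∨ ack)) = {q4}
A[¬ack U AG (alarm ∨ ack)]: least fixpoint, start Z0 = Sat(AG (alarm ∨ ack)) = {q4}, add states in Sat(¬ack) with every successor in Z. Already a fixed point.
Sat(A[¬ack U AG (alarm ∨ ack)]) = {q4}
A[¬ack U A[¬ack U AG (alarm ∨ ack)]]: least fixpoint, start Z0 = Sat(A[¬ack U AG (alarm ∨ ack)]) = {q4}, add states in Sat(¬ack) with every successor in Z. Already a fixed point.
Sat(A[¬ack U A[¬ack U AG (alarm ∨ ack)]]) = {q4}
|Sat(A[¬ack U A[¬ack U AG (alarm ∨ ack)]])| = |{q4}| = 1.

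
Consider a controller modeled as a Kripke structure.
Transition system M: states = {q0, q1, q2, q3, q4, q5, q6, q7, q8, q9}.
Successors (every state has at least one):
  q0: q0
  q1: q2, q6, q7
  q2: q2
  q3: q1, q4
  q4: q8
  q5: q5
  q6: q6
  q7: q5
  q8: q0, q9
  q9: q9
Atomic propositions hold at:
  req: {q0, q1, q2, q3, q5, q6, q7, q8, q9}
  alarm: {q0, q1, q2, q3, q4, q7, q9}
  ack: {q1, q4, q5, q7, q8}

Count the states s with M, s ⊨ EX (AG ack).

3

AG ack: greatest fixpoint, start Z0 = {q1, q4, q5, q7, q8}, keep only states in Sat with every successor in Z. Z1 = {q4, q5, q7}; Z2 = {q5, q7}; fixed.
Sat(AG ack) = {q5, q7}
Sat(EX (AG ack)) = {s : some successor in {q5, q7}} = {q1, q5, q7}
|Sat(EX (AG ack))| = |{q1, q5, q7}| = 3.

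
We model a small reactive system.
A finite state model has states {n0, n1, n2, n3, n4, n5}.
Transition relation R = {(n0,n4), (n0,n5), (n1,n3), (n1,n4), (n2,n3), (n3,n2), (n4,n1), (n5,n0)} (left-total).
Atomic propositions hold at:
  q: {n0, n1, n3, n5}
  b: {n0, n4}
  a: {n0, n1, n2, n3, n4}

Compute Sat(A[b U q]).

{n0, n1, n3, n4, n5}

A[b U q]: least fixpoint, start Z0 = Sat(q) = {n0, n1, n3, n5}, add states in Sat(b) with every successor in Z. Z1 = {n0, n1, n3, n4, n5}; fixed.
Sat(A[b U q]) = {n0, n1, n3, n4, n5}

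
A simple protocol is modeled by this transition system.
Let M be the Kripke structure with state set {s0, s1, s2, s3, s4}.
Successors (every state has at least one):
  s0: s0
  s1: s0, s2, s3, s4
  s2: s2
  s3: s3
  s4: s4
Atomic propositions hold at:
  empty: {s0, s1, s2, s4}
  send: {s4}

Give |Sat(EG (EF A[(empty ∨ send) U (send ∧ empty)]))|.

2

Sat(empty ∨ send) = {s0, s1, s2, s4}
Sat(send ∧ empty) = {s4}
A[(empty ∨ send) U (send ∧ empty)]: least fixpoint, start Z0 = Sat((send ∧ empty)) = {s4}, add states in Sat(empty ∨ send) with every successor in Z. Already a fixed point.
Sat(A[(empty ∨ send) U (send ∧ empty)]) = {s4}
EF A[(empty ∨ send) U (send ∧ empty)]: least fixpoint, start Z0 = {s4}, add states with some successor in Z. Z1 = {s1, s4}; fixed.
Sat(EF A[(empty ∨ send) U (send ∧ empty)]) = {s1, s4}
EG (EF A[(empty ∨ send) U (send ∧ empty)]): greatest fixpoint, start Z0 = {s1, s4}, keep only states in Sat with some successor in Z. Already a fixed point.
Sat(EG (EF A[(empty ∨ send) U (send ∧ empty)])) = {s1, s4}
|Sat(EG (EF A[(empty ∨ send) U (send ∧ empty)]))| = |{s1, s4}| = 2.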